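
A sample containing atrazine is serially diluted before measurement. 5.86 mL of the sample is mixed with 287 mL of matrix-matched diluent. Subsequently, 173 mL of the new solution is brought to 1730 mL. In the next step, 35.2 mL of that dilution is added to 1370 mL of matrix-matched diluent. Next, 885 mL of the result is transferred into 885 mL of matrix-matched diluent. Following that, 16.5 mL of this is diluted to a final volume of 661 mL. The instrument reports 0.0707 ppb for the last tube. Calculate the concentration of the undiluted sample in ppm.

Overall dilution factor = 49.98 × 10 × 39.92 × 2 × 40.06 = 1.60 × 10⁶.
Original = 0.0707 ppb × 1.60 × 10⁶ = 1.13 × 10⁵ ppb = 113 ppm.

113 ppm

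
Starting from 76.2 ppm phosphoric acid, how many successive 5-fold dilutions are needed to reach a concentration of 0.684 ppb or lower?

8

Need 5ⁿ ≥ 1.11 × 10⁵, so n ≥ log(1.11 × 10⁵)/log(5) = 7.22.
Minimum whole steps: n = 8.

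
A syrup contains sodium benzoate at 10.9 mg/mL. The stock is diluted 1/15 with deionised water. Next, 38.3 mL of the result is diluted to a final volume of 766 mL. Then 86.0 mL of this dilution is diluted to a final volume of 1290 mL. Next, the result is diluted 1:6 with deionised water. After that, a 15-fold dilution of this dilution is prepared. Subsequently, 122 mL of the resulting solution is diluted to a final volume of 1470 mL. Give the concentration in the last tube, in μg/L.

Overall dilution factor = 15 × 20 × 15 × 6 × 15 × 12.05 = 4.88 × 10⁶.
10.9 mg/mL / 4.88 × 10⁶ = 2.23 × 10⁻⁶ mg/mL = 2.23 μg/L.

2.23 μg/L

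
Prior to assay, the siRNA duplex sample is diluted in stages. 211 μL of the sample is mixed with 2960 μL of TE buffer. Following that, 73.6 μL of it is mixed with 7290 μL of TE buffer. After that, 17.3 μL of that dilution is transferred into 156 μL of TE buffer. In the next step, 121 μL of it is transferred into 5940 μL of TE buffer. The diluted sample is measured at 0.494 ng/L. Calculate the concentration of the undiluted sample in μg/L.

Overall dilution factor = 15.03 × 100.0 × 10.02 × 50.09 = 7.54 × 10⁵.
Original = 0.494 ng/L × 7.54 × 10⁵ = 3.73 × 10⁵ ng/L = 373 μg/L.

373 μg/L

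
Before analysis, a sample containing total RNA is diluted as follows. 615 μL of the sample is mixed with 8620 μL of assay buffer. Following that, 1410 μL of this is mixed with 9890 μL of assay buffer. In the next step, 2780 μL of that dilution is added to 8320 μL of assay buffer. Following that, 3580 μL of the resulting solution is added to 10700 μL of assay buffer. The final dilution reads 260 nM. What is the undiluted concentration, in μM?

Overall dilution factor = 15.02 × 8.014 × 3.993 × 3.989 = 1917.
Original = 260 nM × 1917 = 4.98 × 10⁵ nM = 498 μM.

498 μM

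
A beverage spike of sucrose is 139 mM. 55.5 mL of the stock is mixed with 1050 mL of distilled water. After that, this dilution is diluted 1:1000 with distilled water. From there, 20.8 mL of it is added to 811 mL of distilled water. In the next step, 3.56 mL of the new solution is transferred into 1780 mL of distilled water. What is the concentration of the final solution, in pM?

348 pM

Overall dilution factor = 19.92 × 1000 × 39.99 × 501 = 3.99 × 10⁸.
139 mM / 3.99 × 10⁸ = 3.48 × 10⁻⁷ mM = 348 pM.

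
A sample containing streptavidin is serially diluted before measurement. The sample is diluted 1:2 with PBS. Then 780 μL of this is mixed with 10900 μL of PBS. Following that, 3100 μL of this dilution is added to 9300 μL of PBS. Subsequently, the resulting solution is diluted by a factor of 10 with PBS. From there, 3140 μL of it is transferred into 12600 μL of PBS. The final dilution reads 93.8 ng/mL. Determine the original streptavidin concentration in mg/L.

Overall dilution factor = 2 × 14.97 × 4 × 10 × 5.013 = 6005.
Original = 93.8 ng/mL × 6005 = 5.63 × 10⁵ ng/mL = 563 mg/L.

563 mg/L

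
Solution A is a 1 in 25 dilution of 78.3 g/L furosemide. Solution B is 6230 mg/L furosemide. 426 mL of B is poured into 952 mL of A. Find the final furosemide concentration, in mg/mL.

C_A = 78.3 g/L / 25 = 3.13 g/L.
C_B = 6230 mg/L = 6.23 g/L.
C_mix = (C_A·V_A + C_B·V_B)/(V_A + V_B) = (3.13×952 + 6.23×426) / 1378 = 4.09 g/L = 4.09 mg/mL.

4.09 mg/mL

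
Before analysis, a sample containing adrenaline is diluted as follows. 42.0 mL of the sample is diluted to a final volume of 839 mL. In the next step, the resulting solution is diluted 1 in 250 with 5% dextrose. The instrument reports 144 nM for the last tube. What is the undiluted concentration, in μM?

719 μM

Overall dilution factor = 19.98 × 250 = 4994.
Original = 144 nM × 4994 = 7.19 × 10⁵ nM = 719 μM.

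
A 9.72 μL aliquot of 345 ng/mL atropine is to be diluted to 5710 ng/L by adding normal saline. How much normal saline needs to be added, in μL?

5710 ng/L = 5.71 ng/mL.
V₂ = C₁V₁/C₂ = 345 × 9.72 / 5.71 = 587 μL.
Diluent to add = V₂ − V₁ = 587 − 9.72 = 578 μL.

578 μL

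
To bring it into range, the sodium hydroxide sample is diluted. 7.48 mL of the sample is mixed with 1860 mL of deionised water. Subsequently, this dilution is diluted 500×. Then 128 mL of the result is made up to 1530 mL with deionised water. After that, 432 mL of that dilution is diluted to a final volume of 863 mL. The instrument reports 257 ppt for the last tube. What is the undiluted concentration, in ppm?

Overall dilution factor = 249.7 × 500 × 11.95 × 1.998 = 2.98 × 10⁶.
Original = 257 ppt × 2.98 × 10⁶ = 7.66 × 10⁸ ppt = 766 ppm.

766 ppm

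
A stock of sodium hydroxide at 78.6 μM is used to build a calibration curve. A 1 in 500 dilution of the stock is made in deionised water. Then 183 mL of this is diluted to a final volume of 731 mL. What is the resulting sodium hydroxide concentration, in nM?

39.4 nM

Overall dilution factor = 500 × 3.995 = 1997.
78.6 μM / 1997 = 0.0394 μM = 39.4 nM.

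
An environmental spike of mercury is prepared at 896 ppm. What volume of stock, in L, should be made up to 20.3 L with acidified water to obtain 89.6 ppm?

2.03 L

V₁ = C₂V₂/C₁ = 89.6 × 20.3 / 896 = 2.03 L.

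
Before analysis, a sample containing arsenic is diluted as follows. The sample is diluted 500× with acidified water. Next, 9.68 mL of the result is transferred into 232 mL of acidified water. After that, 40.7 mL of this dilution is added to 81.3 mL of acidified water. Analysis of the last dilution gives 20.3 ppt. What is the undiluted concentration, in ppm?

0.760 ppm

Overall dilution factor = 500 × 24.97 × 2.998 = 3.74 × 10⁴.
Original = 20.3 ppt × 3.74 × 10⁴ = 7.60 × 10⁵ ppt = 0.760 ppm.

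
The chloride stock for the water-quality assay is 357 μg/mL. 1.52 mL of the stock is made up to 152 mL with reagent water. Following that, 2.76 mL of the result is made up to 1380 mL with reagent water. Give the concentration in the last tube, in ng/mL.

7.14 ng/mL

Overall dilution factor = 100 × 500 = 5.00 × 10⁴.
357 μg/mL / 5.00 × 10⁴ = 7.14 × 10⁻³ μg/mL = 7.14 ng/mL.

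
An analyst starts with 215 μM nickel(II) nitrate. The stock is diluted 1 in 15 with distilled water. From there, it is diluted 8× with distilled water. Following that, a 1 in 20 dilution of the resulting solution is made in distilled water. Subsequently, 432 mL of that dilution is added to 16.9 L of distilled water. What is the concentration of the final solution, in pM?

Overall dilution factor = 15 × 8 × 20 × 40.12 = 9.63 × 10⁴.
215 μM / 9.63 × 10⁴ = 2.23 × 10⁻³ μM = 2230 pM.

2230 pM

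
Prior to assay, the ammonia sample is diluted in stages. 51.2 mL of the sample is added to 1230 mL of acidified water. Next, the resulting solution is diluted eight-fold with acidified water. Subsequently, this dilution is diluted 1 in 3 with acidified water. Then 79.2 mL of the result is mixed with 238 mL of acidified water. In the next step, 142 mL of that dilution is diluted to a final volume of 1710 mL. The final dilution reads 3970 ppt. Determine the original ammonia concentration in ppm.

115 ppm

Overall dilution factor = 25.02 × 8 × 3 × 4.005 × 12.04 = 2.90 × 10⁴.
Original = 3970 ppt × 2.90 × 10⁴ = 1.15 × 10⁸ ppt = 115 ppm.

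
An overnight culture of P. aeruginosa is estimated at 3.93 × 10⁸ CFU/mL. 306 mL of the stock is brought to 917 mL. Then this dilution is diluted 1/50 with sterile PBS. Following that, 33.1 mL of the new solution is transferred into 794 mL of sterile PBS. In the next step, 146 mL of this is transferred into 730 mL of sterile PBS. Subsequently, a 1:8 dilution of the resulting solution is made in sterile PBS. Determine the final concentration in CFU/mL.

Overall dilution factor = 2.997 × 50 × 24.99 × 6 × 8 = 1.80 × 10⁵.
3.93 × 10⁸ CFU/mL / 1.80 × 10⁵ = 2190 CFU/mL.

2190 CFU/mL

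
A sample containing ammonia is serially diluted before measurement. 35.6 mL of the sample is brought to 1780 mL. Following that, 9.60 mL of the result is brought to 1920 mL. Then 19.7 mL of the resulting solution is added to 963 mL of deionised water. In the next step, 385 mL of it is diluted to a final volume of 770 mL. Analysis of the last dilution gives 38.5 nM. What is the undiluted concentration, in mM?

Overall dilution factor = 50 × 200 × 49.88 × 2 = 9.98 × 10⁵.
Original = 38.5 nM × 9.98 × 10⁵ = 3.84 × 10⁷ nM = 38.4 mM.

38.4 mM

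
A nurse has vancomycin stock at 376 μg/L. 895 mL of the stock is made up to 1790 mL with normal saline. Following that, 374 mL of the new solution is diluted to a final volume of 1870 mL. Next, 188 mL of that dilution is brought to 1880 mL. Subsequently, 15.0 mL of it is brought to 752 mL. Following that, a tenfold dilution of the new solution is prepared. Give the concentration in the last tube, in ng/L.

Overall dilution factor = 2 × 5 × 10 × 50.13 × 10 = 5.01 × 10⁴.
376 μg/L / 5.01 × 10⁴ = 7.50 × 10⁻³ μg/L = 7.50 ng/L.

7.50 ng/L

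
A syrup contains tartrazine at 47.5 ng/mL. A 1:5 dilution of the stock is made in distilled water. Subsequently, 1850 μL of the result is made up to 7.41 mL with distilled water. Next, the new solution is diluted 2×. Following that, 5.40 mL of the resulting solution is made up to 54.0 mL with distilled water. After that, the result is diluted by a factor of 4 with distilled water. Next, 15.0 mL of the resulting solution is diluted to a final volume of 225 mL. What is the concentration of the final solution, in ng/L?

1.98 ng/L

Overall dilution factor = 5 × 4.005 × 2 × 10 × 4 × 15 = 2.40 × 10⁴.
47.5 ng/mL / 2.40 × 10⁴ = 1.98 × 10⁻³ ng/mL = 1.98 ng/L.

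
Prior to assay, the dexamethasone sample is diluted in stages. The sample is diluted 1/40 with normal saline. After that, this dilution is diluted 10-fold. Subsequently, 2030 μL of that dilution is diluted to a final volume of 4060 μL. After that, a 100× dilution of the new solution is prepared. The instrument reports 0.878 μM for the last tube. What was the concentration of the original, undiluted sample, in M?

Overall dilution factor = 40 × 10 × 2 × 100 = 8.00 × 10⁴.
Original = 0.878 μM × 8.00 × 10⁴ = 7.02 × 10⁴ μM = 0.0702 M.

0.0702 M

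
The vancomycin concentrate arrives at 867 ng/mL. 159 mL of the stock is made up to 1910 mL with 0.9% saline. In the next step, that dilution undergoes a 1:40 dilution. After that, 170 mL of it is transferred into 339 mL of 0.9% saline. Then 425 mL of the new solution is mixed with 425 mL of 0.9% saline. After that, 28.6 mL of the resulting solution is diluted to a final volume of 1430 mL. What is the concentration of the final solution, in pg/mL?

6.03 pg/mL

Overall dilution factor = 12.01 × 40 × 2.994 × 2 × 50 = 1.44 × 10⁵.
867 ng/mL / 1.44 × 10⁵ = 6.03 × 10⁻³ ng/mL = 6.03 pg/mL.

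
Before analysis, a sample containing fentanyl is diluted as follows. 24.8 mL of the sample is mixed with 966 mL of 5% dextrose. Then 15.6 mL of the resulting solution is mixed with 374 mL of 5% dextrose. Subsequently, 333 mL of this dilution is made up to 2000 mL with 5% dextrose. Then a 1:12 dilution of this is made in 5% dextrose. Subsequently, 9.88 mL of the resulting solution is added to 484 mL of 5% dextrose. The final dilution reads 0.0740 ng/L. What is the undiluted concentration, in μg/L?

Overall dilution factor = 39.95 × 24.97 × 6.006 × 12 × 49.99 = 3.59 × 10⁶.
Original = 0.0740 ng/L × 3.59 × 10⁶ = 2.66 × 10⁵ ng/L = 266 μg/L.

266 μg/L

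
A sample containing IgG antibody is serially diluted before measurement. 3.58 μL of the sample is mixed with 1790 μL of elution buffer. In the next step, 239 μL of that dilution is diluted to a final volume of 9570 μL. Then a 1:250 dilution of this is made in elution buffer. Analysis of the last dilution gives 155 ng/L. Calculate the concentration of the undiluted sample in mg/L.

777 mg/L

Overall dilution factor = 501 × 40.04 × 250 = 5.02 × 10⁶.
Original = 155 ng/L × 5.02 × 10⁶ = 7.77 × 10⁸ ng/L = 777 mg/L.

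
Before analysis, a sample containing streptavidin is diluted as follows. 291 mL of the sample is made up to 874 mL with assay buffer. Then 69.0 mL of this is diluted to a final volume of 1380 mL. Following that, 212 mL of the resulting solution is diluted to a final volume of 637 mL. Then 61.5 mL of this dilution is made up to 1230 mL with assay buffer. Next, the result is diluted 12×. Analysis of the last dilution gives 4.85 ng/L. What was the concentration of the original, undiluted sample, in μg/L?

Overall dilution factor = 3.003 × 20 × 3.005 × 20 × 12 = 4.33 × 10⁴.
Original = 4.85 ng/L × 4.33 × 10⁴ = 2.10 × 10⁵ ng/L = 210 μg/L.

210 μg/L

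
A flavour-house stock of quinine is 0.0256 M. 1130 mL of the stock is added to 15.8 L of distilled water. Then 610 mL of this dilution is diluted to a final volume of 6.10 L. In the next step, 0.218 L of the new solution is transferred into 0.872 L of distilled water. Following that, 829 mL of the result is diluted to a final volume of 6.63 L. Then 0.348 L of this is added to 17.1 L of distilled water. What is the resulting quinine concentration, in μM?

0.0852 μM

Overall dilution factor = 14.98 × 10 × 5 × 7.998 × 50.14 = 3.00 × 10⁵.
0.0256 M / 3.00 × 10⁵ = 8.52 × 10⁻⁸ M = 0.0852 μM.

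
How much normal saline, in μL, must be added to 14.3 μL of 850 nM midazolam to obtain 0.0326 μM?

359 μL

0.0326 μM = 32.6 nM.
V₂ = C₁V₁/C₂ = 850 × 14.3 / 32.6 = 373 μL.
Diluent to add = V₂ − V₁ = 373 − 14.3 = 359 μL.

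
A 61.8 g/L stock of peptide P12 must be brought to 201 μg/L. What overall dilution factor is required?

Factor = C₀/C_target = 61.8 g/L / 201 μg/L = 3.07 × 10⁵.

3.07 × 10⁵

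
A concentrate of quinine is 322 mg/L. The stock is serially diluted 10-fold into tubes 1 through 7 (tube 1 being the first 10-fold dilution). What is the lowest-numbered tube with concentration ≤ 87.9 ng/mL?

Tube n has concentration 322 mg/L / 10ⁿ.
Need 10ⁿ ≥ 322 mg/L / 87.9 ng/mL = 3663, so n ≥ 3.56.
First such tube: n = 4.

tube 4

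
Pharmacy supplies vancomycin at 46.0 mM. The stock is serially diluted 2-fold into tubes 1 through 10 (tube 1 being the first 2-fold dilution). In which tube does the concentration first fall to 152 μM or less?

tube 9

Tube n has concentration 46.0 mM / 2ⁿ.
Need 2ⁿ ≥ 46.0 mM / 152 μM = 303, so n ≥ 8.24.
First such tube: n = 9.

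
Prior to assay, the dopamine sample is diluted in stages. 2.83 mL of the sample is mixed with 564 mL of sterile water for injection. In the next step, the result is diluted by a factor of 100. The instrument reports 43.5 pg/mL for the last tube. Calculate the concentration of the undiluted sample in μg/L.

Overall dilution factor = 200.3 × 100 = 2.00 × 10⁴.
Original = 43.5 pg/mL × 2.00 × 10⁴ = 8.71 × 10⁵ pg/mL = 871 μg/L.

871 μg/L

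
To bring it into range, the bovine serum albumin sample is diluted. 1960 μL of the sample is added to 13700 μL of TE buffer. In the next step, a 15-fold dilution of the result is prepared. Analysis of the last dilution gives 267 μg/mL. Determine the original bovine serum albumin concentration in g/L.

Overall dilution factor = 7.990 × 15 = 120.
Original = 267 μg/mL × 120 = 3.20 × 10⁴ μg/mL = 32.0 g/L.

32.0 g/L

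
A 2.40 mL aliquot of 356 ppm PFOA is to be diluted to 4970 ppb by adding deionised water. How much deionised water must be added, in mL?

170 mL

4970 ppb = 4.97 ppm.
V₂ = C₁V₁/C₂ = 356 × 2.40 / 4.97 = 172 mL.
Diluent to add = V₂ − V₁ = 172 − 2.40 = 170 mL.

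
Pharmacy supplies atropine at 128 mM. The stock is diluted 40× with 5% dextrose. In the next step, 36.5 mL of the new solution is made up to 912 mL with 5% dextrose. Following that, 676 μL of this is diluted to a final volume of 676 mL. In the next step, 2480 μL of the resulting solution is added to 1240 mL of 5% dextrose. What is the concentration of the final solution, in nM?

0.256 nM

Overall dilution factor = 40 × 24.99 × 1000 × 501 = 5.01 × 10⁸.
128 mM / 5.01 × 10⁸ = 2.56 × 10⁻⁷ mM = 0.256 nM.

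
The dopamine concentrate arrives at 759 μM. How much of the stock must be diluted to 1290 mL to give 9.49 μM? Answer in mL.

16.1 mL

V₁ = C₂V₂/C₁ = 9.49 × 1290 / 759 = 16.1 mL.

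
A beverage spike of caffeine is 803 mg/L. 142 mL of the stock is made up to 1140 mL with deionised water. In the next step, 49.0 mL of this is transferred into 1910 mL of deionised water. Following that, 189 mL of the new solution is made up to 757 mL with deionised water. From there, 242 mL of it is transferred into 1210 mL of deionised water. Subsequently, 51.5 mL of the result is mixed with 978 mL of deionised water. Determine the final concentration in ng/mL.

Overall dilution factor = 8.028 × 39.98 × 4.005 × 6 × 19.99 = 1.54 × 10⁵.
803 mg/L / 1.54 × 10⁵ = 5.21 × 10⁻³ mg/L = 5.21 ng/mL.

5.21 ng/mL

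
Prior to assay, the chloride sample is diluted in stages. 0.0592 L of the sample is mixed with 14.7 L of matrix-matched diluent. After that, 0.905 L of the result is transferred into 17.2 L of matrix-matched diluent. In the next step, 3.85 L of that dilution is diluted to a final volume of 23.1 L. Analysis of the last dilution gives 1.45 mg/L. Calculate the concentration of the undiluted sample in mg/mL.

Overall dilution factor = 249.3 × 20.01 × 6 = 2.99 × 10⁴.
Original = 1.45 mg/L × 2.99 × 10⁴ = 4.34 × 10⁴ mg/L = 43.4 mg/mL.

43.4 mg/mL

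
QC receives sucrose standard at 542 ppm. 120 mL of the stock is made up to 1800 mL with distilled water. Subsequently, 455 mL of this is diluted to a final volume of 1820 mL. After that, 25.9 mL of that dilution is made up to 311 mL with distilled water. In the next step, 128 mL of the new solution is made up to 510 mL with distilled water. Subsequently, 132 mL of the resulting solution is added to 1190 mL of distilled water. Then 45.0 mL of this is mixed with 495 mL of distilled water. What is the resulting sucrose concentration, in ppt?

Overall dilution factor = 15 × 4 × 12.01 × 3.984 × 10.02 × 12 = 3.45 × 10⁵.
542 ppm / 3.45 × 10⁵ = 1.57 × 10⁻³ ppm = 1570 ppt.

1570 ppt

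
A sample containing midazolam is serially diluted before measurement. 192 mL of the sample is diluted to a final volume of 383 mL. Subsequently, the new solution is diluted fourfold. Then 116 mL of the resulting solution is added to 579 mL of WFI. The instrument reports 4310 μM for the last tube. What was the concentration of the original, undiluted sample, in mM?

Overall dilution factor = 1.995 × 4 × 5.991 = 47.8.
Original = 4310 μM × 47.8 = 2.06 × 10⁵ μM = 206 mM.

206 mM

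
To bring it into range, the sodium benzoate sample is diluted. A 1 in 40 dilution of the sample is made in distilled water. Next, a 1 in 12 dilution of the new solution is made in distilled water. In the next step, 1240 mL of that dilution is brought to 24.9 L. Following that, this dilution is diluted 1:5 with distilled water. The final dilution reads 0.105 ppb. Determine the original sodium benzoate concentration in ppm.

Overall dilution factor = 40 × 12 × 20.08 × 5 = 4.82 × 10⁴.
Original = 0.105 ppb × 4.82 × 10⁴ = 5060 ppb = 5.06 ppm.

5.06 ppm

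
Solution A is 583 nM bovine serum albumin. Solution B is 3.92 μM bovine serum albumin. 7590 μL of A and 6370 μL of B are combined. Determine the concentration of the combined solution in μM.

C_B = 3.92 μM = 3920 nM.
C_mix = (C_A·V_A + C_B·V_B)/(V_A + V_B) = (583×7590 + 3920×6370) / 13960 = 2106 nM = 2.11 μM.

2.11 μM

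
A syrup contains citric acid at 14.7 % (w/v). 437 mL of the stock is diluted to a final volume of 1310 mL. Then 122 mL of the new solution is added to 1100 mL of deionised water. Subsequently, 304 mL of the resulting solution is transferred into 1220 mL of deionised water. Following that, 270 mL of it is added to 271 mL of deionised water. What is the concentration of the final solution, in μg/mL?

487 μg/mL

Overall dilution factor = 2.998 × 10.02 × 5.013 × 2.004 = 302.
14.7 % (w/v) / 302 = 0.0487 % (w/v) = 487 μg/mL.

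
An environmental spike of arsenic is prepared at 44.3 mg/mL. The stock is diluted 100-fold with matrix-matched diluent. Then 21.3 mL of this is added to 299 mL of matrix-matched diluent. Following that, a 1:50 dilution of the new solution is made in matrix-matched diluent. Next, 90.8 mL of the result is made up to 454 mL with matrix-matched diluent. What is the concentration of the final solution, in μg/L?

118 μg/L

Overall dilution factor = 100 × 15.04 × 50 × 5 = 3.76 × 10⁵.
44.3 mg/mL / 3.76 × 10⁵ = 1.18 × 10⁻⁴ mg/mL = 118 μg/L.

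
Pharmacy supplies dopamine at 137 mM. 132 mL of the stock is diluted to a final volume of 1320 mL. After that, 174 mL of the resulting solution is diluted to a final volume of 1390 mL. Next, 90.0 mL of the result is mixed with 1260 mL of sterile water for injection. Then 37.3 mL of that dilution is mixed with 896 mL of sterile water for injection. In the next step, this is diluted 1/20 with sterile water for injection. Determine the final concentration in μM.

Overall dilution factor = 10 × 7.989 × 15 × 25.02 × 20 = 6.00 × 10⁵.
137 mM / 6.00 × 10⁵ = 2.28 × 10⁻⁴ mM = 0.228 μM.

0.228 μM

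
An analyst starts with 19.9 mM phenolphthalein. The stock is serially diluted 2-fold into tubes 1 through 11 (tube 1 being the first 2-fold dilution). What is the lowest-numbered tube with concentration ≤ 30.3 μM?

Tube n has concentration 19.9 mM / 2ⁿ.
Need 2ⁿ ≥ 19.9 mM / 30.3 μM = 657, so n ≥ 9.36.
First such tube: n = 10.

tube 10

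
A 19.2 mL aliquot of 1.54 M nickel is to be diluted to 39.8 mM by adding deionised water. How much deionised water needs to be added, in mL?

39.8 mM = 0.0398 M.
V₂ = C₁V₁/C₂ = 1.54 × 19.2 / 0.0398 = 743 mL.
Diluent to add = V₂ − V₁ = 743 − 19.2 = 724 mL.

724 mL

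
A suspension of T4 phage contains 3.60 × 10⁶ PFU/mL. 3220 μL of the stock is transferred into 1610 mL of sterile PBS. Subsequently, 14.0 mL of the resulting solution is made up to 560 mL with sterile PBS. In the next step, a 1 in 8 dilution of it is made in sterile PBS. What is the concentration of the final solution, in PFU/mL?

Overall dilution factor = 501 × 40 × 8 = 1.60 × 10⁵.
3.60 × 10⁶ PFU/mL / 1.60 × 10⁵ = 22.5 PFU/mL.

22.5 PFU/mL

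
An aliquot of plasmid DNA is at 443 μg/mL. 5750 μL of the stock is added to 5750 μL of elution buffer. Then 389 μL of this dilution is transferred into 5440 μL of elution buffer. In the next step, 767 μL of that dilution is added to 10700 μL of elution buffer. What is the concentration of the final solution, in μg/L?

989 μg/L

Overall dilution factor = 2 × 14.98 × 14.95 = 448.
443 μg/mL / 448 = 0.989 μg/mL = 989 μg/L.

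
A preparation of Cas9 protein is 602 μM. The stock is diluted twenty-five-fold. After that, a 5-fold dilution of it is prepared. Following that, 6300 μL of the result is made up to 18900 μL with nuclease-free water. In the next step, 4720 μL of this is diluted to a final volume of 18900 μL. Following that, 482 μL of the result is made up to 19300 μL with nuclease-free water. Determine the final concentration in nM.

Overall dilution factor = 25 × 5 × 3 × 4.004 × 40.04 = 6.01 × 10⁴.
602 μM / 6.01 × 10⁴ = 0.0100 μM = 10.0 nM.

10.0 nM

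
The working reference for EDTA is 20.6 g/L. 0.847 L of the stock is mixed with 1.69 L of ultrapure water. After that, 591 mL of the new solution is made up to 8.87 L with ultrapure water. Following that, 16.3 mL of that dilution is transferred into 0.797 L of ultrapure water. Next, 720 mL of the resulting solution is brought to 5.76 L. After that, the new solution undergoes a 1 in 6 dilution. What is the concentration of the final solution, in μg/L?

Overall dilution factor = 2.995 × 15.01 × 49.90 × 8 × 6 = 1.08 × 10⁵.
20.6 g/L / 1.08 × 10⁵ = 1.91 × 10⁻⁴ g/L = 191 μg/L.

191 μg/L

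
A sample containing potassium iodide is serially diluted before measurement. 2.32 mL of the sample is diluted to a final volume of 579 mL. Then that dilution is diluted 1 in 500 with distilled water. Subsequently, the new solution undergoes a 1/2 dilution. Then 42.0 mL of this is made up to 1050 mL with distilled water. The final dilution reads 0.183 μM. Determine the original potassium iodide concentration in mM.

Overall dilution factor = 249.6 × 500 × 2 × 25 = 6.24 × 10⁶.
Original = 0.183 μM × 6.24 × 10⁶ = 1.14 × 10⁶ μM = 1140 mM.

1140 mM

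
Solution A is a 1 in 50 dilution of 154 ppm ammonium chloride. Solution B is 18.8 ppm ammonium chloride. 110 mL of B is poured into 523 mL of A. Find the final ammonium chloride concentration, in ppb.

C_A = 154 ppm / 50 = 3.08 ppm.
C_mix = (C_A·V_A + C_B·V_B)/(V_A + V_B) = (3.08×523 + 18.8×110) / 633.0 = 5.81 ppm = 5810 ppb.

5810 ppb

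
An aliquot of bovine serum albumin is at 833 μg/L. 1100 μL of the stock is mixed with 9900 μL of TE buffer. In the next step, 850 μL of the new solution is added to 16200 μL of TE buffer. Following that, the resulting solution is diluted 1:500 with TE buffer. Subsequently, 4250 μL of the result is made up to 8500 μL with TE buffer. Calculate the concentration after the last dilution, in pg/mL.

Overall dilution factor = 10 × 20.06 × 500 × 2 = 2.01 × 10⁵.
833 μg/L / 2.01 × 10⁵ = 4.15 × 10⁻³ μg/L = 4.15 pg/mL.

4.15 pg/mL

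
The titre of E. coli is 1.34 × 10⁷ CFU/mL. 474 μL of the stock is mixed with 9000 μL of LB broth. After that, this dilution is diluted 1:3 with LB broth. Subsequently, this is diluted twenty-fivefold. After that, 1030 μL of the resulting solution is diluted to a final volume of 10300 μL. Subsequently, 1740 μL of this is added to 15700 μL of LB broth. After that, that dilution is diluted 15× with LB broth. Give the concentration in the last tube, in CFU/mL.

5.95 CFU/mL

Overall dilution factor = 19.99 × 3 × 25 × 10 × 10.02 × 15 = 2.25 × 10⁶.
1.34 × 10⁷ CFU/mL / 2.25 × 10⁶ = 5.95 CFU/mL.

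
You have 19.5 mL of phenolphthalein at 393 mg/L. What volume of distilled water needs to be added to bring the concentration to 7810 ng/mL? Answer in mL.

7810 ng/mL = 7.81 mg/L.
V₂ = C₁V₁/C₂ = 393 × 19.5 / 7.81 = 981 mL.
Diluent to add = V₂ − V₁ = 981 − 19.5 = 962 mL.

962 mL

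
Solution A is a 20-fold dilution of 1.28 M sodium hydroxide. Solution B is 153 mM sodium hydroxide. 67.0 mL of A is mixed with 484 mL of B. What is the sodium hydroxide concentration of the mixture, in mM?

C_A = 1.28 M / 20 = 0.0640 M.
C_B = 153 mM = 0.153 M.
C_mix = (C_A·V_A + C_B·V_B)/(V_A + V_B) = (0.0640×67.0 + 0.153×484) / 551.0 = 0.142 M = 142 mM.

142 mM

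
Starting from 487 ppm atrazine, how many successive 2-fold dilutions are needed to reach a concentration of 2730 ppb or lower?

8

Need 2ⁿ ≥ 178, so n ≥ log(178)/log(2) = 7.48.
Minimum whole steps: n = 8.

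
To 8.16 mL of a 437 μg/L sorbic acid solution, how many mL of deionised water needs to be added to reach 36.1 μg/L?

90.6 mL

V₂ = C₁V₁/C₂ = 437 × 8.16 / 36.1 = 98.8 mL.
Diluent to add = V₂ − V₁ = 98.8 − 8.16 = 90.6 mL.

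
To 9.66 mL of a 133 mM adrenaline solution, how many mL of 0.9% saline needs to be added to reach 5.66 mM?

217 mL

V₂ = C₁V₁/C₂ = 133 × 9.66 / 5.66 = 227 mL.
Diluent to add = V₂ − V₁ = 227 − 9.66 = 217 mL.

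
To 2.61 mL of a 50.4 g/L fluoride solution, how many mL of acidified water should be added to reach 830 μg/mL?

830 μg/mL = 0.830 g/L.
V₂ = C₁V₁/C₂ = 50.4 × 2.61 / 0.830 = 158 mL.
Diluent to add = V₂ − V₁ = 158 − 2.61 = 156 mL.

156 mL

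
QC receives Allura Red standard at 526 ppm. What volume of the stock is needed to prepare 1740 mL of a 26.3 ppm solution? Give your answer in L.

0.0870 L

V₁ = C₂V₂/C₁ = 26.3 × 1740 / 526 = 87.0 mL = 0.0870 L.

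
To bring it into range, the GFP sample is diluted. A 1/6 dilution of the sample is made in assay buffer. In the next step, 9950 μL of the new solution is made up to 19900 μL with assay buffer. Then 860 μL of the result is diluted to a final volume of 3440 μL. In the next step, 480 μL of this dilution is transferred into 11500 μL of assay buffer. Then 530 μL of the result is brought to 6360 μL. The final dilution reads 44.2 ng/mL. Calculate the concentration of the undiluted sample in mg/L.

Overall dilution factor = 6 × 2 × 4 × 24.96 × 12 = 1.44 × 10⁴.
Original = 44.2 ng/mL × 1.44 × 10⁴ = 6.35 × 10⁵ ng/mL = 635 mg/L.

635 mg/L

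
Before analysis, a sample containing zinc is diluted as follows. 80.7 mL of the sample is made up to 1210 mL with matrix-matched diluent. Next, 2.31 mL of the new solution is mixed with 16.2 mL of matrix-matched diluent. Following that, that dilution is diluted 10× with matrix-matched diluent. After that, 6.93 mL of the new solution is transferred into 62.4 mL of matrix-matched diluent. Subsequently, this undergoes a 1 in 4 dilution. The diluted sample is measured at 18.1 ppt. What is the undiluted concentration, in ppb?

Overall dilution factor = 14.99 × 8.013 × 10 × 10.00 × 4 = 4.81 × 10⁴.
Original = 18.1 ppt × 4.81 × 10⁴ = 8.70 × 10⁵ ppt = 870 ppb.

870 ppb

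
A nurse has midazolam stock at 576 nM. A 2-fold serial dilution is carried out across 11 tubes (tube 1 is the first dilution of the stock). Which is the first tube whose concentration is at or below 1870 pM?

tube 9

Tube n has concentration 576 nM / 2ⁿ.
Need 2ⁿ ≥ 576 nM / 1870 pM = 308, so n ≥ 8.27.
First such tube: n = 9.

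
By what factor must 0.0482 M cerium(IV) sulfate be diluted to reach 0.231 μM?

2.09 × 10⁵

Factor = C₀/C_target = 0.0482 M / 0.231 μM = 2.09 × 10⁵.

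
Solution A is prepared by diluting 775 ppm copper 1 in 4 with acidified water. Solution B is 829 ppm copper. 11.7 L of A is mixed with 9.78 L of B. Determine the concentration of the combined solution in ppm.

C_A = 775 ppm / 4 = 194 ppm.
C_mix = (C_A·V_A + C_B·V_B)/(V_A + V_B) = (194×11.7 + 829×9.78) / 21.48 = 483 ppm.

483 ppm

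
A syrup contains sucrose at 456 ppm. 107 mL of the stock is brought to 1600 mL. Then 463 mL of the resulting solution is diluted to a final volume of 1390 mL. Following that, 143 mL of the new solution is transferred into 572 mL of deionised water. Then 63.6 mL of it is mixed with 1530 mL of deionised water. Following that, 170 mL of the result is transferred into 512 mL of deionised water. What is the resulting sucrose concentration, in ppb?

Overall dilution factor = 14.95 × 3.002 × 5 × 25.06 × 4.012 = 2.26 × 10⁴.
456 ppm / 2.26 × 10⁴ = 0.0202 ppm = 20.2 ppb.

20.2 ppb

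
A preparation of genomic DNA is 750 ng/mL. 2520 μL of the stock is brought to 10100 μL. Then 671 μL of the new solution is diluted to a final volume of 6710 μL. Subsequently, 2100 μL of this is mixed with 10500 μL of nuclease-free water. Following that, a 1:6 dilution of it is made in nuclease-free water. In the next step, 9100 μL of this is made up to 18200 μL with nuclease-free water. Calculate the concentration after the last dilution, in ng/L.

Overall dilution factor = 4.008 × 10 × 6 × 6 × 2 = 2886.
750 ng/mL / 2886 = 0.260 ng/mL = 260 ng/L.

260 ng/L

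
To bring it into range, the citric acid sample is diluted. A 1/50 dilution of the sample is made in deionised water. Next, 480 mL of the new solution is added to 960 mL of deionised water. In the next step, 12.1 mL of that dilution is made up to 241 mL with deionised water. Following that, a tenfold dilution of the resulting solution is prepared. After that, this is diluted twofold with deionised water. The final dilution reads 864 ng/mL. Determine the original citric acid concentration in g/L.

51.6 g/L

Overall dilution factor = 50 × 3 × 19.92 × 10 × 2 = 5.98 × 10⁴.
Original = 864 ng/mL × 5.98 × 10⁴ = 5.16 × 10⁷ ng/mL = 51.6 g/L.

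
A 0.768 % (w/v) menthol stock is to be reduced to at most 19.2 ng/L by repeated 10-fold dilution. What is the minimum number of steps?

9

Need 10ⁿ ≥ 4.00 × 10⁸, so n ≥ log(4.00 × 10⁸)/log(10) = 8.60.
Minimum whole steps: n = 9.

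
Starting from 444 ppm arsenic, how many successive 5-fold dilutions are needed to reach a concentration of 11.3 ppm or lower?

3

Need 5ⁿ ≥ 39.3, so n ≥ log(39.3)/log(5) = 2.28.
Minimum whole steps: n = 3.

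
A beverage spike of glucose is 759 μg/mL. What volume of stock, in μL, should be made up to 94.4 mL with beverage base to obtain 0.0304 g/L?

3780 μL

0.0304 g/L = 30.4 μg/mL.
V₁ = C₂V₂/C₁ = 30.4 × 94.4 / 759 = 3.78 mL = 3780 μL.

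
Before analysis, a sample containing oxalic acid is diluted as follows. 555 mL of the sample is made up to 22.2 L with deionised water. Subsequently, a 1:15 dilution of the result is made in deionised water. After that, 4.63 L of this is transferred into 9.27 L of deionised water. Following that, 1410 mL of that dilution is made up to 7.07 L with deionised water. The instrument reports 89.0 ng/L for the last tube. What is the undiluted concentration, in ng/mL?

804 ng/mL

Overall dilution factor = 40 × 15 × 3.002 × 5.014 = 9032.
Original = 89.0 ng/L × 9032 = 8.04 × 10⁵ ng/L = 804 ng/mL.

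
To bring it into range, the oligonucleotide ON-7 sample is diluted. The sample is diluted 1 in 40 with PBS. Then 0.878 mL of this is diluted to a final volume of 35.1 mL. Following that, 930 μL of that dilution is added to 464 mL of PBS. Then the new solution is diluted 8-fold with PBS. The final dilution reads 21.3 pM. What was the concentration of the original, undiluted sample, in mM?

Overall dilution factor = 40 × 39.98 × 499.9 × 8 = 6.40 × 10⁶.
Original = 21.3 pM × 6.40 × 10⁶ = 1.36 × 10⁸ pM = 0.136 mM.

0.136 mM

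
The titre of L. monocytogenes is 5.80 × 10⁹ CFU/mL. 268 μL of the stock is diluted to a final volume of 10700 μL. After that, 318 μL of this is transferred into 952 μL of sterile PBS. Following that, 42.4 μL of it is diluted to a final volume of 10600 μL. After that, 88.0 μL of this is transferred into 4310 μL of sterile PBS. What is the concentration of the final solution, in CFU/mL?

2910 CFU/mL

Overall dilution factor = 39.93 × 3.994 × 250 × 49.98 = 1.99 × 10⁶.
5.80 × 10⁹ CFU/mL / 1.99 × 10⁶ = 2910 CFU/mL.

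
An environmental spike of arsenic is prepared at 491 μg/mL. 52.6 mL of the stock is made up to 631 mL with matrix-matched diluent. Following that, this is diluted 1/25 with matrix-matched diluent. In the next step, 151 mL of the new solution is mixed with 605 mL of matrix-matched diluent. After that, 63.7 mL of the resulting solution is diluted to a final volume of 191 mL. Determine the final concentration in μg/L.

Overall dilution factor = 12.00 × 25 × 5.007 × 2.998 = 4502.
491 μg/mL / 4502 = 0.109 μg/mL = 109 μg/L.

109 μg/L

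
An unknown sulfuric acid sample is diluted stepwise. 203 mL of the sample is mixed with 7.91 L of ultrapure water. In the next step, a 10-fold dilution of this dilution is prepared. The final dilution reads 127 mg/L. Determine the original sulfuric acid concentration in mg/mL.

50.8 mg/mL

Overall dilution factor = 39.97 × 10 = 400.
Original = 127 mg/L × 400 = 5.08 × 10⁴ mg/L = 50.8 mg/mL.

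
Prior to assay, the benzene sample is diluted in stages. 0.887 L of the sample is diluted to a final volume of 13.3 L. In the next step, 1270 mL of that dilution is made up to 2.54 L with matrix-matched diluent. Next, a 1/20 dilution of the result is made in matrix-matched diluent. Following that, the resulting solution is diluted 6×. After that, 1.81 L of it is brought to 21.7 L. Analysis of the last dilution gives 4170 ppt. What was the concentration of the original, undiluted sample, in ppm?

Overall dilution factor = 14.99 × 2 × 20 × 6 × 11.99 = 4.31 × 10⁴.
Original = 4170 ppt × 4.31 × 10⁴ = 1.80 × 10⁸ ppt = 180 ppm.

180 ppm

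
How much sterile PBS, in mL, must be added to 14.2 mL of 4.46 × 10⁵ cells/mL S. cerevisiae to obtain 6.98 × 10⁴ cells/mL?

76.5 mL

V₂ = C₁V₁/C₂ = 4.46 × 10⁵ × 14.2 / 6.98 × 10⁴ = 90.7 mL.
Diluent to add = V₂ − V₁ = 90.7 − 14.2 = 76.5 mL.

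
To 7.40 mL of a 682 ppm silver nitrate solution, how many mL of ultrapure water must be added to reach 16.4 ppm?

300 mL

V₂ = C₁V₁/C₂ = 682 × 7.40 / 16.4 = 308 mL.
Diluent to add = V₂ − V₁ = 308 − 7.40 = 300 mL.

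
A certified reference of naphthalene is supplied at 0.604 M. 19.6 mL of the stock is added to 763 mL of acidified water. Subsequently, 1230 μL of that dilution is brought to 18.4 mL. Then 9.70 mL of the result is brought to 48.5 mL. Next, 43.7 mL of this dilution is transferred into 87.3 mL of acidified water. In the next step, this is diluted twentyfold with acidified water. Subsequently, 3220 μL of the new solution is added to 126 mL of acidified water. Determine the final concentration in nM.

84.1 nM

Overall dilution factor = 39.93 × 14.96 × 5 × 2.998 × 20 × 40.13 = 7.19 × 10⁶.
0.604 M / 7.19 × 10⁶ = 8.41 × 10⁻⁸ M = 84.1 nM.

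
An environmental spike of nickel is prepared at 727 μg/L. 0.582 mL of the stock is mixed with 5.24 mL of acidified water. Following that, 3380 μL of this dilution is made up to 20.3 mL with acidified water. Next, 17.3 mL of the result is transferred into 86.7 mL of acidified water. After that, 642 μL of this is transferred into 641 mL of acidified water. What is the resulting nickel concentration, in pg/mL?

2.01 pg/mL

Overall dilution factor = 10.00 × 6.006 × 6.012 × 999.4 = 3.61 × 10⁵.
727 μg/L / 3.61 × 10⁵ = 2.01 × 10⁻³ μg/L = 2.01 pg/mL.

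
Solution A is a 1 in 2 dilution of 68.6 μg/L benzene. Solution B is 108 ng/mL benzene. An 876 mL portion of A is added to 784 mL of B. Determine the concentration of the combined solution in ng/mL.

C_A = 68.6 μg/L / 2 = 34.3 μg/L.
C_B = 108 ng/mL = 108 μg/L.
C_mix = (C_A·V_A + C_B·V_B)/(V_A + V_B) = (34.3×876 + 108×784) / 1660 = 69.1 μg/L = 69.1 ng/mL.

69.1 ng/mL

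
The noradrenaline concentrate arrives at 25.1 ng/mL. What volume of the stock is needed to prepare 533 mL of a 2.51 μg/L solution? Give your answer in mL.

53.3 mL

2.51 μg/L = 2.51 ng/mL.
V₁ = C₂V₂/C₁ = 2.51 × 533 / 25.1 = 53.3 mL.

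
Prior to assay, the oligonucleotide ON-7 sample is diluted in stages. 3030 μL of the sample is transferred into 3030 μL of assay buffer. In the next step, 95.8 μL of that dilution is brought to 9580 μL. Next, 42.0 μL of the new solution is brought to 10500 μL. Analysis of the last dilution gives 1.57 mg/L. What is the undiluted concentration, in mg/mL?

78.5 mg/mL

Overall dilution factor = 2 × 100 × 250 = 5.00 × 10⁴.
Original = 1.57 mg/L × 5.00 × 10⁴ = 7.85 × 10⁴ mg/L = 78.5 mg/mL.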